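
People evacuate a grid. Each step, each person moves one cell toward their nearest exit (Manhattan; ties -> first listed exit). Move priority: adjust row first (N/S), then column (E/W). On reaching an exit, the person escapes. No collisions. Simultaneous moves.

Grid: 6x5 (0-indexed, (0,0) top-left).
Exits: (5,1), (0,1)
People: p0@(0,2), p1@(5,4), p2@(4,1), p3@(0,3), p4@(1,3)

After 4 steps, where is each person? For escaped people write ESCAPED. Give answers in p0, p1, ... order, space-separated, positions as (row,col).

Step 1: p0:(0,2)->(0,1)->EXIT | p1:(5,4)->(5,3) | p2:(4,1)->(5,1)->EXIT | p3:(0,3)->(0,2) | p4:(1,3)->(0,3)
Step 2: p0:escaped | p1:(5,3)->(5,2) | p2:escaped | p3:(0,2)->(0,1)->EXIT | p4:(0,3)->(0,2)
Step 3: p0:escaped | p1:(5,2)->(5,1)->EXIT | p2:escaped | p3:escaped | p4:(0,2)->(0,1)->EXIT

ESCAPED ESCAPED ESCAPED ESCAPED ESCAPED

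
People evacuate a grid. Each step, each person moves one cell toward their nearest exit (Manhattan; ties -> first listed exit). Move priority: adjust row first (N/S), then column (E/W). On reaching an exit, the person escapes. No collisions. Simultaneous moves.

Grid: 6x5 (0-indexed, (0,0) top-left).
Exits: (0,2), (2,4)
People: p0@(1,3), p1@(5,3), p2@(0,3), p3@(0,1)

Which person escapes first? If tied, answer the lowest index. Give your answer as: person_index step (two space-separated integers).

Step 1: p0:(1,3)->(0,3) | p1:(5,3)->(4,3) | p2:(0,3)->(0,2)->EXIT | p3:(0,1)->(0,2)->EXIT
Step 2: p0:(0,3)->(0,2)->EXIT | p1:(4,3)->(3,3) | p2:escaped | p3:escaped
Step 3: p0:escaped | p1:(3,3)->(2,3) | p2:escaped | p3:escaped
Step 4: p0:escaped | p1:(2,3)->(2,4)->EXIT | p2:escaped | p3:escaped
Exit steps: [2, 4, 1, 1]
First to escape: p2 at step 1

Answer: 2 1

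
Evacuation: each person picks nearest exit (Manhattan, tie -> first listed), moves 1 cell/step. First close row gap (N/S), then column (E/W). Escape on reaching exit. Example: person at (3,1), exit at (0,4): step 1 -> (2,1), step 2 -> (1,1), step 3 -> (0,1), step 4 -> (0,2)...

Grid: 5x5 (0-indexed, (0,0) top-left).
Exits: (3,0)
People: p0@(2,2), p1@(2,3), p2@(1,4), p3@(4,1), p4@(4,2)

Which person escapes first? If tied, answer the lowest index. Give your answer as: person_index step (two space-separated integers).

Step 1: p0:(2,2)->(3,2) | p1:(2,3)->(3,3) | p2:(1,4)->(2,4) | p3:(4,1)->(3,1) | p4:(4,2)->(3,2)
Step 2: p0:(3,2)->(3,1) | p1:(3,3)->(3,2) | p2:(2,4)->(3,4) | p3:(3,1)->(3,0)->EXIT | p4:(3,2)->(3,1)
Step 3: p0:(3,1)->(3,0)->EXIT | p1:(3,2)->(3,1) | p2:(3,4)->(3,3) | p3:escaped | p4:(3,1)->(3,0)->EXIT
Step 4: p0:escaped | p1:(3,1)->(3,0)->EXIT | p2:(3,3)->(3,2) | p3:escaped | p4:escaped
Step 5: p0:escaped | p1:escaped | p2:(3,2)->(3,1) | p3:escaped | p4:escaped
Step 6: p0:escaped | p1:escaped | p2:(3,1)->(3,0)->EXIT | p3:escaped | p4:escaped
Exit steps: [3, 4, 6, 2, 3]
First to escape: p3 at step 2

Answer: 3 2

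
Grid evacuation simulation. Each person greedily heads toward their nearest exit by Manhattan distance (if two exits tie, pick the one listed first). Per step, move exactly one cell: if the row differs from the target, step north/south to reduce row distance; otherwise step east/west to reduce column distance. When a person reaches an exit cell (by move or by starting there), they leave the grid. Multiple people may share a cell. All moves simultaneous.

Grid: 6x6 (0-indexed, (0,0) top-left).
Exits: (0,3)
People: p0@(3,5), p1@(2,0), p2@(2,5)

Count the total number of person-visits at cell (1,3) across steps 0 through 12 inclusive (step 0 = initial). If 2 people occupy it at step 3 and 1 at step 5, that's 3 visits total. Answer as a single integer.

Step 0: p0@(3,5) p1@(2,0) p2@(2,5) -> at (1,3): 0 [-], cum=0
Step 1: p0@(2,5) p1@(1,0) p2@(1,5) -> at (1,3): 0 [-], cum=0
Step 2: p0@(1,5) p1@(0,0) p2@(0,5) -> at (1,3): 0 [-], cum=0
Step 3: p0@(0,5) p1@(0,1) p2@(0,4) -> at (1,3): 0 [-], cum=0
Step 4: p0@(0,4) p1@(0,2) p2@ESC -> at (1,3): 0 [-], cum=0
Step 5: p0@ESC p1@ESC p2@ESC -> at (1,3): 0 [-], cum=0
Total visits = 0

Answer: 0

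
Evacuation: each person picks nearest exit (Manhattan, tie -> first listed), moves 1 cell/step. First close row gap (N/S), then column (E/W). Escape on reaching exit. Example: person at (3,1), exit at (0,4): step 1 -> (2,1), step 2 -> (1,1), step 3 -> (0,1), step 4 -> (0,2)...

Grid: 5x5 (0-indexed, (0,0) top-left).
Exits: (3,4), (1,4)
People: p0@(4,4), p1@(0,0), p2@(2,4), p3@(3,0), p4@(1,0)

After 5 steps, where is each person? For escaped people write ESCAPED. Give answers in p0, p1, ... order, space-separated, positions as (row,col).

Step 1: p0:(4,4)->(3,4)->EXIT | p1:(0,0)->(1,0) | p2:(2,4)->(3,4)->EXIT | p3:(3,0)->(3,1) | p4:(1,0)->(1,1)
Step 2: p0:escaped | p1:(1,0)->(1,1) | p2:escaped | p3:(3,1)->(3,2) | p4:(1,1)->(1,2)
Step 3: p0:escaped | p1:(1,1)->(1,2) | p2:escaped | p3:(3,2)->(3,3) | p4:(1,2)->(1,3)
Step 4: p0:escaped | p1:(1,2)->(1,3) | p2:escaped | p3:(3,3)->(3,4)->EXIT | p4:(1,3)->(1,4)->EXIT
Step 5: p0:escaped | p1:(1,3)->(1,4)->EXIT | p2:escaped | p3:escaped | p4:escaped

ESCAPED ESCAPED ESCAPED ESCAPED ESCAPED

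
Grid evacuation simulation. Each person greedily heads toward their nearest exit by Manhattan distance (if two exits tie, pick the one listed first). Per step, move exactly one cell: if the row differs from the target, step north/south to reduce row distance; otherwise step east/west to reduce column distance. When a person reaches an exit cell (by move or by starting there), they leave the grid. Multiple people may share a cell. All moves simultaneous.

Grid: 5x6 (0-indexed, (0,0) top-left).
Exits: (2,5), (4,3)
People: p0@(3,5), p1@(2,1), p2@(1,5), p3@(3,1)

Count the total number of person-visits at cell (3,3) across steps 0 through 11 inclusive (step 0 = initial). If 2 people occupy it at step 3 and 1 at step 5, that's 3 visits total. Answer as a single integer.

Step 0: p0@(3,5) p1@(2,1) p2@(1,5) p3@(3,1) -> at (3,3): 0 [-], cum=0
Step 1: p0@ESC p1@(2,2) p2@ESC p3@(4,1) -> at (3,3): 0 [-], cum=0
Step 2: p0@ESC p1@(2,3) p2@ESC p3@(4,2) -> at (3,3): 0 [-], cum=0
Step 3: p0@ESC p1@(2,4) p2@ESC p3@ESC -> at (3,3): 0 [-], cum=0
Step 4: p0@ESC p1@ESC p2@ESC p3@ESC -> at (3,3): 0 [-], cum=0
Total visits = 0

Answer: 0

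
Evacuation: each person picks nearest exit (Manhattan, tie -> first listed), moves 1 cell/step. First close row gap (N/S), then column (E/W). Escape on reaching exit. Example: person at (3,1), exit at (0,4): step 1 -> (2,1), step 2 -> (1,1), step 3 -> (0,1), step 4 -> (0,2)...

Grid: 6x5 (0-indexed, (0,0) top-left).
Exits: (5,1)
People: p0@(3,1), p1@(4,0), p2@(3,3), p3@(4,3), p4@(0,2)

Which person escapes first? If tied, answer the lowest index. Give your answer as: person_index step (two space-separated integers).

Answer: 0 2

Derivation:
Step 1: p0:(3,1)->(4,1) | p1:(4,0)->(5,0) | p2:(3,3)->(4,3) | p3:(4,3)->(5,3) | p4:(0,2)->(1,2)
Step 2: p0:(4,1)->(5,1)->EXIT | p1:(5,0)->(5,1)->EXIT | p2:(4,3)->(5,3) | p3:(5,3)->(5,2) | p4:(1,2)->(2,2)
Step 3: p0:escaped | p1:escaped | p2:(5,3)->(5,2) | p3:(5,2)->(5,1)->EXIT | p4:(2,2)->(3,2)
Step 4: p0:escaped | p1:escaped | p2:(5,2)->(5,1)->EXIT | p3:escaped | p4:(3,2)->(4,2)
Step 5: p0:escaped | p1:escaped | p2:escaped | p3:escaped | p4:(4,2)->(5,2)
Step 6: p0:escaped | p1:escaped | p2:escaped | p3:escaped | p4:(5,2)->(5,1)->EXIT
Exit steps: [2, 2, 4, 3, 6]
First to escape: p0 at step 2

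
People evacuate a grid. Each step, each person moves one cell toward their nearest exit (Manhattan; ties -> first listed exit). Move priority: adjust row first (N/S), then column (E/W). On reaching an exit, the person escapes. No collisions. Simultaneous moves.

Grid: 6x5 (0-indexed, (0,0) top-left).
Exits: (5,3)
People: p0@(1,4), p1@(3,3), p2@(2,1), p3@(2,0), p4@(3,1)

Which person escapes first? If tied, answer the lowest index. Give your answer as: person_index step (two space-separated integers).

Step 1: p0:(1,4)->(2,4) | p1:(3,3)->(4,3) | p2:(2,1)->(3,1) | p3:(2,0)->(3,0) | p4:(3,1)->(4,1)
Step 2: p0:(2,4)->(3,4) | p1:(4,3)->(5,3)->EXIT | p2:(3,1)->(4,1) | p3:(3,0)->(4,0) | p4:(4,1)->(5,1)
Step 3: p0:(3,4)->(4,4) | p1:escaped | p2:(4,1)->(5,1) | p3:(4,0)->(5,0) | p4:(5,1)->(5,2)
Step 4: p0:(4,4)->(5,4) | p1:escaped | p2:(5,1)->(5,2) | p3:(5,0)->(5,1) | p4:(5,2)->(5,3)->EXIT
Step 5: p0:(5,4)->(5,3)->EXIT | p1:escaped | p2:(5,2)->(5,3)->EXIT | p3:(5,1)->(5,2) | p4:escaped
Step 6: p0:escaped | p1:escaped | p2:escaped | p3:(5,2)->(5,3)->EXIT | p4:escaped
Exit steps: [5, 2, 5, 6, 4]
First to escape: p1 at step 2

Answer: 1 2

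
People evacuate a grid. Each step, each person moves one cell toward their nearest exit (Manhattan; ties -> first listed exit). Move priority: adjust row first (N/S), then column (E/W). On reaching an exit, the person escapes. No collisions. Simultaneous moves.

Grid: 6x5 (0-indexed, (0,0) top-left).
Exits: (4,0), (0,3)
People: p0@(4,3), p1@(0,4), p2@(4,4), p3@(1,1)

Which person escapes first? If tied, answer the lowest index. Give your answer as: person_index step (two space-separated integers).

Answer: 1 1

Derivation:
Step 1: p0:(4,3)->(4,2) | p1:(0,4)->(0,3)->EXIT | p2:(4,4)->(4,3) | p3:(1,1)->(0,1)
Step 2: p0:(4,2)->(4,1) | p1:escaped | p2:(4,3)->(4,2) | p3:(0,1)->(0,2)
Step 3: p0:(4,1)->(4,0)->EXIT | p1:escaped | p2:(4,2)->(4,1) | p3:(0,2)->(0,3)->EXIT
Step 4: p0:escaped | p1:escaped | p2:(4,1)->(4,0)->EXIT | p3:escaped
Exit steps: [3, 1, 4, 3]
First to escape: p1 at step 1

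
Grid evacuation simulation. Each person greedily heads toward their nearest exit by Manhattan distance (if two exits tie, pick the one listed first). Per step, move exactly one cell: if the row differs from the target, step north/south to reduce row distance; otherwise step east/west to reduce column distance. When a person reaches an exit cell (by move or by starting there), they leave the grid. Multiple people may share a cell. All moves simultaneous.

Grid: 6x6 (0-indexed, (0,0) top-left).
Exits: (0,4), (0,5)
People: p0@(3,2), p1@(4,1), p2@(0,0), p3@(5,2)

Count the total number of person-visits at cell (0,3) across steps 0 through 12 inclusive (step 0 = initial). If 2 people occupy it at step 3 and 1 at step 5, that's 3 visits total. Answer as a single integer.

Answer: 4

Derivation:
Step 0: p0@(3,2) p1@(4,1) p2@(0,0) p3@(5,2) -> at (0,3): 0 [-], cum=0
Step 1: p0@(2,2) p1@(3,1) p2@(0,1) p3@(4,2) -> at (0,3): 0 [-], cum=0
Step 2: p0@(1,2) p1@(2,1) p2@(0,2) p3@(3,2) -> at (0,3): 0 [-], cum=0
Step 3: p0@(0,2) p1@(1,1) p2@(0,3) p3@(2,2) -> at (0,3): 1 [p2], cum=1
Step 4: p0@(0,3) p1@(0,1) p2@ESC p3@(1,2) -> at (0,3): 1 [p0], cum=2
Step 5: p0@ESC p1@(0,2) p2@ESC p3@(0,2) -> at (0,3): 0 [-], cum=2
Step 6: p0@ESC p1@(0,3) p2@ESC p3@(0,3) -> at (0,3): 2 [p1,p3], cum=4
Step 7: p0@ESC p1@ESC p2@ESC p3@ESC -> at (0,3): 0 [-], cum=4
Total visits = 4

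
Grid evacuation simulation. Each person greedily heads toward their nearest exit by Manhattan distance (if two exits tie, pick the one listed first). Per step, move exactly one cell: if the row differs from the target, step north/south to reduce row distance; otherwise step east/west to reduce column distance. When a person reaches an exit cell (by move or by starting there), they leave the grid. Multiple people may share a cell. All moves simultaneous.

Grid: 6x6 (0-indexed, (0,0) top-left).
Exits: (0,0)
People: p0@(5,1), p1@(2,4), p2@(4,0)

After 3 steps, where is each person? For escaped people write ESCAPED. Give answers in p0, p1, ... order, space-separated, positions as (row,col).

Step 1: p0:(5,1)->(4,1) | p1:(2,4)->(1,4) | p2:(4,0)->(3,0)
Step 2: p0:(4,1)->(3,1) | p1:(1,4)->(0,4) | p2:(3,0)->(2,0)
Step 3: p0:(3,1)->(2,1) | p1:(0,4)->(0,3) | p2:(2,0)->(1,0)

(2,1) (0,3) (1,0)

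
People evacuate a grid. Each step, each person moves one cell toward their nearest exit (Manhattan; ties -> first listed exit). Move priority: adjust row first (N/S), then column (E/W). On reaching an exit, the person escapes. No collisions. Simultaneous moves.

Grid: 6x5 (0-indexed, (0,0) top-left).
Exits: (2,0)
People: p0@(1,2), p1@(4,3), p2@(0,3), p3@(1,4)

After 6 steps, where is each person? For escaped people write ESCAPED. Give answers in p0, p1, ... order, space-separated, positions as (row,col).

Step 1: p0:(1,2)->(2,2) | p1:(4,3)->(3,3) | p2:(0,3)->(1,3) | p3:(1,4)->(2,4)
Step 2: p0:(2,2)->(2,1) | p1:(3,3)->(2,3) | p2:(1,3)->(2,3) | p3:(2,4)->(2,3)
Step 3: p0:(2,1)->(2,0)->EXIT | p1:(2,3)->(2,2) | p2:(2,3)->(2,2) | p3:(2,3)->(2,2)
Step 4: p0:escaped | p1:(2,2)->(2,1) | p2:(2,2)->(2,1) | p3:(2,2)->(2,1)
Step 5: p0:escaped | p1:(2,1)->(2,0)->EXIT | p2:(2,1)->(2,0)->EXIT | p3:(2,1)->(2,0)->EXIT

ESCAPED ESCAPED ESCAPED ESCAPED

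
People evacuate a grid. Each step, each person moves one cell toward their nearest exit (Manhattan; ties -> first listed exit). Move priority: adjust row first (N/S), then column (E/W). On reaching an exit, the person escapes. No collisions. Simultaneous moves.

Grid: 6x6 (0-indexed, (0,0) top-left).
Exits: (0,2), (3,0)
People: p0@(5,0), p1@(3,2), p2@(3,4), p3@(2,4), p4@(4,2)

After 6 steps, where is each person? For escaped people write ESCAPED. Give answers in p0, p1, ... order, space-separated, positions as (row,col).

Step 1: p0:(5,0)->(4,0) | p1:(3,2)->(3,1) | p2:(3,4)->(3,3) | p3:(2,4)->(1,4) | p4:(4,2)->(3,2)
Step 2: p0:(4,0)->(3,0)->EXIT | p1:(3,1)->(3,0)->EXIT | p2:(3,3)->(3,2) | p3:(1,4)->(0,4) | p4:(3,2)->(3,1)
Step 3: p0:escaped | p1:escaped | p2:(3,2)->(3,1) | p3:(0,4)->(0,3) | p4:(3,1)->(3,0)->EXIT
Step 4: p0:escaped | p1:escaped | p2:(3,1)->(3,0)->EXIT | p3:(0,3)->(0,2)->EXIT | p4:escaped

ESCAPED ESCAPED ESCAPED ESCAPED ESCAPED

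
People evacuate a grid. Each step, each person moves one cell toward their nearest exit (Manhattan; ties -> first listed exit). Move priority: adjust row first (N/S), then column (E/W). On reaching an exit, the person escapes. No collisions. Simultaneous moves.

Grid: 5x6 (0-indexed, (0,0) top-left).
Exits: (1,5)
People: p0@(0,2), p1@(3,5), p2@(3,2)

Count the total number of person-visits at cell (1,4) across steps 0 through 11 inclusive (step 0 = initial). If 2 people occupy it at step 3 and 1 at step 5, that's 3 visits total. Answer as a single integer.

Answer: 2

Derivation:
Step 0: p0@(0,2) p1@(3,5) p2@(3,2) -> at (1,4): 0 [-], cum=0
Step 1: p0@(1,2) p1@(2,5) p2@(2,2) -> at (1,4): 0 [-], cum=0
Step 2: p0@(1,3) p1@ESC p2@(1,2) -> at (1,4): 0 [-], cum=0
Step 3: p0@(1,4) p1@ESC p2@(1,3) -> at (1,4): 1 [p0], cum=1
Step 4: p0@ESC p1@ESC p2@(1,4) -> at (1,4): 1 [p2], cum=2
Step 5: p0@ESC p1@ESC p2@ESC -> at (1,4): 0 [-], cum=2
Total visits = 2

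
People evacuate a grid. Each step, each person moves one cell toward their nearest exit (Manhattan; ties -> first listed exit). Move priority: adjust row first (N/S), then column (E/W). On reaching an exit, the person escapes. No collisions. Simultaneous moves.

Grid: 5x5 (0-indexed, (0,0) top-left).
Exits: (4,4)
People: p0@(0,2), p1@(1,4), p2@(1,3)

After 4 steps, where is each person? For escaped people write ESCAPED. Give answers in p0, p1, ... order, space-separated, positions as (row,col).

Step 1: p0:(0,2)->(1,2) | p1:(1,4)->(2,4) | p2:(1,3)->(2,3)
Step 2: p0:(1,2)->(2,2) | p1:(2,4)->(3,4) | p2:(2,3)->(3,3)
Step 3: p0:(2,2)->(3,2) | p1:(3,4)->(4,4)->EXIT | p2:(3,3)->(4,3)
Step 4: p0:(3,2)->(4,2) | p1:escaped | p2:(4,3)->(4,4)->EXIT

(4,2) ESCAPED ESCAPED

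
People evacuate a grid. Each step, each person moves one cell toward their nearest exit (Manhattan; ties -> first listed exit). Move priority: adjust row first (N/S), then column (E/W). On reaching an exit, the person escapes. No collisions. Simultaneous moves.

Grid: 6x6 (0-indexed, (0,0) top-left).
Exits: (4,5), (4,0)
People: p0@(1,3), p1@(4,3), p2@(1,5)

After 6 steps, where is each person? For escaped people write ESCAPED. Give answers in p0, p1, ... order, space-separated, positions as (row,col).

Step 1: p0:(1,3)->(2,3) | p1:(4,3)->(4,4) | p2:(1,5)->(2,5)
Step 2: p0:(2,3)->(3,3) | p1:(4,4)->(4,5)->EXIT | p2:(2,5)->(3,5)
Step 3: p0:(3,3)->(4,3) | p1:escaped | p2:(3,5)->(4,5)->EXIT
Step 4: p0:(4,3)->(4,4) | p1:escaped | p2:escaped
Step 5: p0:(4,4)->(4,5)->EXIT | p1:escaped | p2:escaped

ESCAPED ESCAPED ESCAPED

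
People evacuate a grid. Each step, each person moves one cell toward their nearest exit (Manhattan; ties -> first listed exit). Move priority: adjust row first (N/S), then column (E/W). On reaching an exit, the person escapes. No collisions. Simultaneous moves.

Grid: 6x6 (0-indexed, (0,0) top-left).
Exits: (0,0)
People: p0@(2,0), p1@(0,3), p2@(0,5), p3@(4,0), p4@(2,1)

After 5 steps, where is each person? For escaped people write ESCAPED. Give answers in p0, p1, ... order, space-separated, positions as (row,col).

Step 1: p0:(2,0)->(1,0) | p1:(0,3)->(0,2) | p2:(0,5)->(0,4) | p3:(4,0)->(3,0) | p4:(2,1)->(1,1)
Step 2: p0:(1,0)->(0,0)->EXIT | p1:(0,2)->(0,1) | p2:(0,4)->(0,3) | p3:(3,0)->(2,0) | p4:(1,1)->(0,1)
Step 3: p0:escaped | p1:(0,1)->(0,0)->EXIT | p2:(0,3)->(0,2) | p3:(2,0)->(1,0) | p4:(0,1)->(0,0)->EXIT
Step 4: p0:escaped | p1:escaped | p2:(0,2)->(0,1) | p3:(1,0)->(0,0)->EXIT | p4:escaped
Step 5: p0:escaped | p1:escaped | p2:(0,1)->(0,0)->EXIT | p3:escaped | p4:escaped

ESCAPED ESCAPED ESCAPED ESCAPED ESCAPED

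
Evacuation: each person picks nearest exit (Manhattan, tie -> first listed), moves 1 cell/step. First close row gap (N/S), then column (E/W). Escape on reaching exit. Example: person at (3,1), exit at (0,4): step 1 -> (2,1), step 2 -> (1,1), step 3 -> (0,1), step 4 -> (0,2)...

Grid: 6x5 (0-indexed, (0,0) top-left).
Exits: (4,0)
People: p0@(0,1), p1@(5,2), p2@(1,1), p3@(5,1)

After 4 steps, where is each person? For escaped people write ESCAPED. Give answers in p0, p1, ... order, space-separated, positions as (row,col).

Step 1: p0:(0,1)->(1,1) | p1:(5,2)->(4,2) | p2:(1,1)->(2,1) | p3:(5,1)->(4,1)
Step 2: p0:(1,1)->(2,1) | p1:(4,2)->(4,1) | p2:(2,1)->(3,1) | p3:(4,1)->(4,0)->EXIT
Step 3: p0:(2,1)->(3,1) | p1:(4,1)->(4,0)->EXIT | p2:(3,1)->(4,1) | p3:escaped
Step 4: p0:(3,1)->(4,1) | p1:escaped | p2:(4,1)->(4,0)->EXIT | p3:escaped

(4,1) ESCAPED ESCAPED ESCAPED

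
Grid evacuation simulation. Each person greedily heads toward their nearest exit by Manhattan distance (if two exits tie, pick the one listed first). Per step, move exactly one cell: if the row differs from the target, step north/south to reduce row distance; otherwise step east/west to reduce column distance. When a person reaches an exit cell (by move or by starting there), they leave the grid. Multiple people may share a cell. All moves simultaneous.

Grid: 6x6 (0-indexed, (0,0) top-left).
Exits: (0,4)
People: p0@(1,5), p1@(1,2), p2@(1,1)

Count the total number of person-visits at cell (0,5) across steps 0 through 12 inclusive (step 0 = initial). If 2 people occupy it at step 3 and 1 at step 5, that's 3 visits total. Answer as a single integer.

Answer: 1

Derivation:
Step 0: p0@(1,5) p1@(1,2) p2@(1,1) -> at (0,5): 0 [-], cum=0
Step 1: p0@(0,5) p1@(0,2) p2@(0,1) -> at (0,5): 1 [p0], cum=1
Step 2: p0@ESC p1@(0,3) p2@(0,2) -> at (0,5): 0 [-], cum=1
Step 3: p0@ESC p1@ESC p2@(0,3) -> at (0,5): 0 [-], cum=1
Step 4: p0@ESC p1@ESC p2@ESC -> at (0,5): 0 [-], cum=1
Total visits = 1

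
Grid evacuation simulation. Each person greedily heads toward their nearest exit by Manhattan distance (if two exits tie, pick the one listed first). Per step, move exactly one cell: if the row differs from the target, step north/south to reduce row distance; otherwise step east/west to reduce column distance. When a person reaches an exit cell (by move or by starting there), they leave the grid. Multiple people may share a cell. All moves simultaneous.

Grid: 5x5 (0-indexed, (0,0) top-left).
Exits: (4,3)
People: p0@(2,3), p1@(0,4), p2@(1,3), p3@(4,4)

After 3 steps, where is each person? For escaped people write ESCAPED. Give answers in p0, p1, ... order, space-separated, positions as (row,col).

Step 1: p0:(2,3)->(3,3) | p1:(0,4)->(1,4) | p2:(1,3)->(2,3) | p3:(4,4)->(4,3)->EXIT
Step 2: p0:(3,3)->(4,3)->EXIT | p1:(1,4)->(2,4) | p2:(2,3)->(3,3) | p3:escaped
Step 3: p0:escaped | p1:(2,4)->(3,4) | p2:(3,3)->(4,3)->EXIT | p3:escaped

ESCAPED (3,4) ESCAPED ESCAPED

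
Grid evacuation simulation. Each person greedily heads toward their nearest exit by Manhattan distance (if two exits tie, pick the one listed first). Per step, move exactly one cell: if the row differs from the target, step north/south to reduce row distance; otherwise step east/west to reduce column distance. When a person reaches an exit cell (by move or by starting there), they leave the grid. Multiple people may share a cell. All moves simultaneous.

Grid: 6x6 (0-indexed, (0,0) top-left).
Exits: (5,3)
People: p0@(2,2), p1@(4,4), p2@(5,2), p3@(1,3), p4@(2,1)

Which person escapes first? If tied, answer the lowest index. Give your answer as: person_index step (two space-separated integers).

Step 1: p0:(2,2)->(3,2) | p1:(4,4)->(5,4) | p2:(5,2)->(5,3)->EXIT | p3:(1,3)->(2,3) | p4:(2,1)->(3,1)
Step 2: p0:(3,2)->(4,2) | p1:(5,4)->(5,3)->EXIT | p2:escaped | p3:(2,3)->(3,3) | p4:(3,1)->(4,1)
Step 3: p0:(4,2)->(5,2) | p1:escaped | p2:escaped | p3:(3,3)->(4,3) | p4:(4,1)->(5,1)
Step 4: p0:(5,2)->(5,3)->EXIT | p1:escaped | p2:escaped | p3:(4,3)->(5,3)->EXIT | p4:(5,1)->(5,2)
Step 5: p0:escaped | p1:escaped | p2:escaped | p3:escaped | p4:(5,2)->(5,3)->EXIT
Exit steps: [4, 2, 1, 4, 5]
First to escape: p2 at step 1

Answer: 2 1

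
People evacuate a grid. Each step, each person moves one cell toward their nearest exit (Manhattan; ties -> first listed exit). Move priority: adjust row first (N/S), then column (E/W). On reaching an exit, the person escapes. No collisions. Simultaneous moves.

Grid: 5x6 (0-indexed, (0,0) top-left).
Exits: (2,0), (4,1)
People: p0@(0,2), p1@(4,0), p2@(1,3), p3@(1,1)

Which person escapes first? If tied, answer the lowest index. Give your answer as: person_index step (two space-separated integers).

Answer: 1 1

Derivation:
Step 1: p0:(0,2)->(1,2) | p1:(4,0)->(4,1)->EXIT | p2:(1,3)->(2,3) | p3:(1,1)->(2,1)
Step 2: p0:(1,2)->(2,2) | p1:escaped | p2:(2,3)->(2,2) | p3:(2,1)->(2,0)->EXIT
Step 3: p0:(2,2)->(2,1) | p1:escaped | p2:(2,2)->(2,1) | p3:escaped
Step 4: p0:(2,1)->(2,0)->EXIT | p1:escaped | p2:(2,1)->(2,0)->EXIT | p3:escaped
Exit steps: [4, 1, 4, 2]
First to escape: p1 at step 1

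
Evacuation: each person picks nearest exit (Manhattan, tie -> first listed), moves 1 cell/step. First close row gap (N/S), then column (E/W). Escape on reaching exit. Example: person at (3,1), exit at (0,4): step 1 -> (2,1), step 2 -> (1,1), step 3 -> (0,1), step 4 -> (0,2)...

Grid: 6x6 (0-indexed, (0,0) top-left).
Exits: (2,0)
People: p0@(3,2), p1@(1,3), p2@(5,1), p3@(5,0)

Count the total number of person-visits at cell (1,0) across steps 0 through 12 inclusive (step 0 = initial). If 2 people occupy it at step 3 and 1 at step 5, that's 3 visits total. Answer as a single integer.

Step 0: p0@(3,2) p1@(1,3) p2@(5,1) p3@(5,0) -> at (1,0): 0 [-], cum=0
Step 1: p0@(2,2) p1@(2,3) p2@(4,1) p3@(4,0) -> at (1,0): 0 [-], cum=0
Step 2: p0@(2,1) p1@(2,2) p2@(3,1) p3@(3,0) -> at (1,0): 0 [-], cum=0
Step 3: p0@ESC p1@(2,1) p2@(2,1) p3@ESC -> at (1,0): 0 [-], cum=0
Step 4: p0@ESC p1@ESC p2@ESC p3@ESC -> at (1,0): 0 [-], cum=0
Total visits = 0

Answer: 0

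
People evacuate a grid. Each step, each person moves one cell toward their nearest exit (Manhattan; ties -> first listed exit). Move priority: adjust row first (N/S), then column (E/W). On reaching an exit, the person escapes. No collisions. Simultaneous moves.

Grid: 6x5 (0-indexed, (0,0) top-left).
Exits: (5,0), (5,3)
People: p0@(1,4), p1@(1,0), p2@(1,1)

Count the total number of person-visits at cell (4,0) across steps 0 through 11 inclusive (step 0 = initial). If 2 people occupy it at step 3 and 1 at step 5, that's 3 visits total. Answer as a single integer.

Answer: 1

Derivation:
Step 0: p0@(1,4) p1@(1,0) p2@(1,1) -> at (4,0): 0 [-], cum=0
Step 1: p0@(2,4) p1@(2,0) p2@(2,1) -> at (4,0): 0 [-], cum=0
Step 2: p0@(3,4) p1@(3,0) p2@(3,1) -> at (4,0): 0 [-], cum=0
Step 3: p0@(4,4) p1@(4,0) p2@(4,1) -> at (4,0): 1 [p1], cum=1
Step 4: p0@(5,4) p1@ESC p2@(5,1) -> at (4,0): 0 [-], cum=1
Step 5: p0@ESC p1@ESC p2@ESC -> at (4,0): 0 [-], cum=1
Total visits = 1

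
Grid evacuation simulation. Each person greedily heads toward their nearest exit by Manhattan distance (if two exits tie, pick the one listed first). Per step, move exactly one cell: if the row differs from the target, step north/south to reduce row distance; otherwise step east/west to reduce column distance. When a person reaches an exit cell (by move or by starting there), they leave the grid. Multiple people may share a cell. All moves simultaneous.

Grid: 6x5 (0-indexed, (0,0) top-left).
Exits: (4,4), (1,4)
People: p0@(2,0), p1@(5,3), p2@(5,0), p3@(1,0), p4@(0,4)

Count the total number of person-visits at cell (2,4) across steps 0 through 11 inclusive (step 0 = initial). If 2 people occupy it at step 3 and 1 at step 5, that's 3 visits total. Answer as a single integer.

Answer: 0

Derivation:
Step 0: p0@(2,0) p1@(5,3) p2@(5,0) p3@(1,0) p4@(0,4) -> at (2,4): 0 [-], cum=0
Step 1: p0@(1,0) p1@(4,3) p2@(4,0) p3@(1,1) p4@ESC -> at (2,4): 0 [-], cum=0
Step 2: p0@(1,1) p1@ESC p2@(4,1) p3@(1,2) p4@ESC -> at (2,4): 0 [-], cum=0
Step 3: p0@(1,2) p1@ESC p2@(4,2) p3@(1,3) p4@ESC -> at (2,4): 0 [-], cum=0
Step 4: p0@(1,3) p1@ESC p2@(4,3) p3@ESC p4@ESC -> at (2,4): 0 [-], cum=0
Step 5: p0@ESC p1@ESC p2@ESC p3@ESC p4@ESC -> at (2,4): 0 [-], cum=0
Total visits = 0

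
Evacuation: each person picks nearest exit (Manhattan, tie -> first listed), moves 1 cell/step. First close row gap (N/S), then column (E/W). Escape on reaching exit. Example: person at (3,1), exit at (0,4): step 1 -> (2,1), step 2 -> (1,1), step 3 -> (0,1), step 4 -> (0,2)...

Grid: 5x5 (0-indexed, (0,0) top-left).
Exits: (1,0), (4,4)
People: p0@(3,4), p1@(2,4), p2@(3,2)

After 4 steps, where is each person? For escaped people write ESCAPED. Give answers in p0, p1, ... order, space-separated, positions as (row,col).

Step 1: p0:(3,4)->(4,4)->EXIT | p1:(2,4)->(3,4) | p2:(3,2)->(4,2)
Step 2: p0:escaped | p1:(3,4)->(4,4)->EXIT | p2:(4,2)->(4,3)
Step 3: p0:escaped | p1:escaped | p2:(4,3)->(4,4)->EXIT

ESCAPED ESCAPED ESCAPED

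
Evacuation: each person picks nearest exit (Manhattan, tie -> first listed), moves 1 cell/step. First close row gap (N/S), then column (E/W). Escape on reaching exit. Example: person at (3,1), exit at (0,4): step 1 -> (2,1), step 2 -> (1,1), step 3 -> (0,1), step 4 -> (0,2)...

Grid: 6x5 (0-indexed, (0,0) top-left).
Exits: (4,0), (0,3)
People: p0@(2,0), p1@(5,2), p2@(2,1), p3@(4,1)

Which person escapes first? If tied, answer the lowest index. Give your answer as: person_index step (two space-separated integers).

Step 1: p0:(2,0)->(3,0) | p1:(5,2)->(4,2) | p2:(2,1)->(3,1) | p3:(4,1)->(4,0)->EXIT
Step 2: p0:(3,0)->(4,0)->EXIT | p1:(4,2)->(4,1) | p2:(3,1)->(4,1) | p3:escaped
Step 3: p0:escaped | p1:(4,1)->(4,0)->EXIT | p2:(4,1)->(4,0)->EXIT | p3:escaped
Exit steps: [2, 3, 3, 1]
First to escape: p3 at step 1

Answer: 3 1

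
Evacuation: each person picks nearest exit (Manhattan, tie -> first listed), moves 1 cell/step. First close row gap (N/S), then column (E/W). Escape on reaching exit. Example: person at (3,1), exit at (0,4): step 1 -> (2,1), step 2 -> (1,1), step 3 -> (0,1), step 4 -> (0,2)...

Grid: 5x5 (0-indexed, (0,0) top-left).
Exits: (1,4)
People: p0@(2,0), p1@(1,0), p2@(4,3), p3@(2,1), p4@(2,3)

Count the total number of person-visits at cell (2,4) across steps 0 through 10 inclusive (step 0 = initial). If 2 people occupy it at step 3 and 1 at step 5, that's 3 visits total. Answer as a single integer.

Answer: 0

Derivation:
Step 0: p0@(2,0) p1@(1,0) p2@(4,3) p3@(2,1) p4@(2,3) -> at (2,4): 0 [-], cum=0
Step 1: p0@(1,0) p1@(1,1) p2@(3,3) p3@(1,1) p4@(1,3) -> at (2,4): 0 [-], cum=0
Step 2: p0@(1,1) p1@(1,2) p2@(2,3) p3@(1,2) p4@ESC -> at (2,4): 0 [-], cum=0
Step 3: p0@(1,2) p1@(1,3) p2@(1,3) p3@(1,3) p4@ESC -> at (2,4): 0 [-], cum=0
Step 4: p0@(1,3) p1@ESC p2@ESC p3@ESC p4@ESC -> at (2,4): 0 [-], cum=0
Step 5: p0@ESC p1@ESC p2@ESC p3@ESC p4@ESC -> at (2,4): 0 [-], cum=0
Total visits = 0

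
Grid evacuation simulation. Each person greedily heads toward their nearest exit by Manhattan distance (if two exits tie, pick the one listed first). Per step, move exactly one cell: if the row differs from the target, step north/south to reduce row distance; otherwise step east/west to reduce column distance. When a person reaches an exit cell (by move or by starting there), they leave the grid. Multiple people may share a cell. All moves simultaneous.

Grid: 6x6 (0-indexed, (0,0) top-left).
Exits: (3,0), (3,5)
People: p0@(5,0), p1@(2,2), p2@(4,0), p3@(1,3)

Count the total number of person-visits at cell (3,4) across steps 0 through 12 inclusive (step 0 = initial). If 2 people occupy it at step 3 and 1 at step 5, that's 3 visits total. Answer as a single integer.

Step 0: p0@(5,0) p1@(2,2) p2@(4,0) p3@(1,3) -> at (3,4): 0 [-], cum=0
Step 1: p0@(4,0) p1@(3,2) p2@ESC p3@(2,3) -> at (3,4): 0 [-], cum=0
Step 2: p0@ESC p1@(3,1) p2@ESC p3@(3,3) -> at (3,4): 0 [-], cum=0
Step 3: p0@ESC p1@ESC p2@ESC p3@(3,4) -> at (3,4): 1 [p3], cum=1
Step 4: p0@ESC p1@ESC p2@ESC p3@ESC -> at (3,4): 0 [-], cum=1
Total visits = 1

Answer: 1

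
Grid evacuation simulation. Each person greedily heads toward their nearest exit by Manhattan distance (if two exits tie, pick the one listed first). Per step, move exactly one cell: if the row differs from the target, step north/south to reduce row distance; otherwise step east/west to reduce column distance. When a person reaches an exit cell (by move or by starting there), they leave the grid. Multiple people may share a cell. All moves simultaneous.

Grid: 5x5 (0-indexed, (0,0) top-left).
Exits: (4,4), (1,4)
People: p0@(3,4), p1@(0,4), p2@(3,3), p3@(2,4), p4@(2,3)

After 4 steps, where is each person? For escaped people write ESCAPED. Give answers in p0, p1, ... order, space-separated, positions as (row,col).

Step 1: p0:(3,4)->(4,4)->EXIT | p1:(0,4)->(1,4)->EXIT | p2:(3,3)->(4,3) | p3:(2,4)->(1,4)->EXIT | p4:(2,3)->(1,3)
Step 2: p0:escaped | p1:escaped | p2:(4,3)->(4,4)->EXIT | p3:escaped | p4:(1,3)->(1,4)->EXIT

ESCAPED ESCAPED ESCAPED ESCAPED ESCAPED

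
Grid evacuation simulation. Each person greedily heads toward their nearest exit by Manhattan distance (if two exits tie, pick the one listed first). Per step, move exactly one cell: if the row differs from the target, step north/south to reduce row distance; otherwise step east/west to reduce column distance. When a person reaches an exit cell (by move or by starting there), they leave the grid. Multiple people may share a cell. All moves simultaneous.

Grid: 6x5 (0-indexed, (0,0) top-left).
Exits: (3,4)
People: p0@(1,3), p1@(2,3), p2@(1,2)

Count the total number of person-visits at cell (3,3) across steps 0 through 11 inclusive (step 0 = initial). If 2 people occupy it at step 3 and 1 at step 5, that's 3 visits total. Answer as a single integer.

Answer: 3

Derivation:
Step 0: p0@(1,3) p1@(2,3) p2@(1,2) -> at (3,3): 0 [-], cum=0
Step 1: p0@(2,3) p1@(3,3) p2@(2,2) -> at (3,3): 1 [p1], cum=1
Step 2: p0@(3,3) p1@ESC p2@(3,2) -> at (3,3): 1 [p0], cum=2
Step 3: p0@ESC p1@ESC p2@(3,3) -> at (3,3): 1 [p2], cum=3
Step 4: p0@ESC p1@ESC p2@ESC -> at (3,3): 0 [-], cum=3
Total visits = 3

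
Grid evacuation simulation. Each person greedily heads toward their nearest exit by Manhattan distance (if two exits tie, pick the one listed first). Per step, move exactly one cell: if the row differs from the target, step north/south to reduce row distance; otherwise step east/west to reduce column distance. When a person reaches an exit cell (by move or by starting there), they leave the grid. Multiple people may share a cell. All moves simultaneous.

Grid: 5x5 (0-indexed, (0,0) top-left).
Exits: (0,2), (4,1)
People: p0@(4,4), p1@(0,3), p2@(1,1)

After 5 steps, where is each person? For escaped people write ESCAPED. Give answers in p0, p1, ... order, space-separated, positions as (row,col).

Step 1: p0:(4,4)->(4,3) | p1:(0,3)->(0,2)->EXIT | p2:(1,1)->(0,1)
Step 2: p0:(4,3)->(4,2) | p1:escaped | p2:(0,1)->(0,2)->EXIT
Step 3: p0:(4,2)->(4,1)->EXIT | p1:escaped | p2:escaped

ESCAPED ESCAPED ESCAPED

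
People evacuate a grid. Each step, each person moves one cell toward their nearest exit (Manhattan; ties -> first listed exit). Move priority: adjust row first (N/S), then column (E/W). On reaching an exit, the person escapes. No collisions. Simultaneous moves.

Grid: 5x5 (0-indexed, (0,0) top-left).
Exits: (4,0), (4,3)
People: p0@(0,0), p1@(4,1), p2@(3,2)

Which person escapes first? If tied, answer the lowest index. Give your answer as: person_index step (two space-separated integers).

Step 1: p0:(0,0)->(1,0) | p1:(4,1)->(4,0)->EXIT | p2:(3,2)->(4,2)
Step 2: p0:(1,0)->(2,0) | p1:escaped | p2:(4,2)->(4,3)->EXIT
Step 3: p0:(2,0)->(3,0) | p1:escaped | p2:escaped
Step 4: p0:(3,0)->(4,0)->EXIT | p1:escaped | p2:escaped
Exit steps: [4, 1, 2]
First to escape: p1 at step 1

Answer: 1 1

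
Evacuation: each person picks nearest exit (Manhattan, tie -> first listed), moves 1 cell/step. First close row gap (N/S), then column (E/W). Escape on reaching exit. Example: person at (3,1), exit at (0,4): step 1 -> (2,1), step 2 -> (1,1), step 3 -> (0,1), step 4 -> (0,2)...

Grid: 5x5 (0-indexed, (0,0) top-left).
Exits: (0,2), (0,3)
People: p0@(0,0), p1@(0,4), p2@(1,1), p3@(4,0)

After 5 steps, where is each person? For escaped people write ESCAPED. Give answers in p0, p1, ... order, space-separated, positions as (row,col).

Step 1: p0:(0,0)->(0,1) | p1:(0,4)->(0,3)->EXIT | p2:(1,1)->(0,1) | p3:(4,0)->(3,0)
Step 2: p0:(0,1)->(0,2)->EXIT | p1:escaped | p2:(0,1)->(0,2)->EXIT | p3:(3,0)->(2,0)
Step 3: p0:escaped | p1:escaped | p2:escaped | p3:(2,0)->(1,0)
Step 4: p0:escaped | p1:escaped | p2:escaped | p3:(1,0)->(0,0)
Step 5: p0:escaped | p1:escaped | p2:escaped | p3:(0,0)->(0,1)

ESCAPED ESCAPED ESCAPED (0,1)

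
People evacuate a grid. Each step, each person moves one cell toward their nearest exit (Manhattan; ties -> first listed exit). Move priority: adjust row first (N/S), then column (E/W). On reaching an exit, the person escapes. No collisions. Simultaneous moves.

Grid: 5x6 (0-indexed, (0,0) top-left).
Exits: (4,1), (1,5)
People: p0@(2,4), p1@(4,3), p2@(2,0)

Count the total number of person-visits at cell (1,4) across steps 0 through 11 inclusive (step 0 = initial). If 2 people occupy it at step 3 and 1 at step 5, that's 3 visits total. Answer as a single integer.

Answer: 1

Derivation:
Step 0: p0@(2,4) p1@(4,3) p2@(2,0) -> at (1,4): 0 [-], cum=0
Step 1: p0@(1,4) p1@(4,2) p2@(3,0) -> at (1,4): 1 [p0], cum=1
Step 2: p0@ESC p1@ESC p2@(4,0) -> at (1,4): 0 [-], cum=1
Step 3: p0@ESC p1@ESC p2@ESC -> at (1,4): 0 [-], cum=1
Total visits = 1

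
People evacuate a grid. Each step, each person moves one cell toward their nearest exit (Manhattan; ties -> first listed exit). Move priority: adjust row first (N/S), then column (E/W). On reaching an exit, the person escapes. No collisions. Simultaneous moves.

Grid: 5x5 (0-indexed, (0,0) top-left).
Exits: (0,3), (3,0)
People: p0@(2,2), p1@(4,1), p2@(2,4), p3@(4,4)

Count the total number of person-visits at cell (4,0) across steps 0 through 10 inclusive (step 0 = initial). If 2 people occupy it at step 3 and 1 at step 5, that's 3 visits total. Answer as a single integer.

Answer: 0

Derivation:
Step 0: p0@(2,2) p1@(4,1) p2@(2,4) p3@(4,4) -> at (4,0): 0 [-], cum=0
Step 1: p0@(1,2) p1@(3,1) p2@(1,4) p3@(3,4) -> at (4,0): 0 [-], cum=0
Step 2: p0@(0,2) p1@ESC p2@(0,4) p3@(2,4) -> at (4,0): 0 [-], cum=0
Step 3: p0@ESC p1@ESC p2@ESC p3@(1,4) -> at (4,0): 0 [-], cum=0
Step 4: p0@ESC p1@ESC p2@ESC p3@(0,4) -> at (4,0): 0 [-], cum=0
Step 5: p0@ESC p1@ESC p2@ESC p3@ESC -> at (4,0): 0 [-], cum=0
Total visits = 0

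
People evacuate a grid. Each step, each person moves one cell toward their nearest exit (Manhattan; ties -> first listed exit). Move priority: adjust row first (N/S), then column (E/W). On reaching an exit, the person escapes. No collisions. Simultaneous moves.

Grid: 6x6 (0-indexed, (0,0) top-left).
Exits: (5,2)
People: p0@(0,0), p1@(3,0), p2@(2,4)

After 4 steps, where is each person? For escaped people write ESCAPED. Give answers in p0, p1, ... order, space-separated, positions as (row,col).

Step 1: p0:(0,0)->(1,0) | p1:(3,0)->(4,0) | p2:(2,4)->(3,4)
Step 2: p0:(1,0)->(2,0) | p1:(4,0)->(5,0) | p2:(3,4)->(4,4)
Step 3: p0:(2,0)->(3,0) | p1:(5,0)->(5,1) | p2:(4,4)->(5,4)
Step 4: p0:(3,0)->(4,0) | p1:(5,1)->(5,2)->EXIT | p2:(5,4)->(5,3)

(4,0) ESCAPED (5,3)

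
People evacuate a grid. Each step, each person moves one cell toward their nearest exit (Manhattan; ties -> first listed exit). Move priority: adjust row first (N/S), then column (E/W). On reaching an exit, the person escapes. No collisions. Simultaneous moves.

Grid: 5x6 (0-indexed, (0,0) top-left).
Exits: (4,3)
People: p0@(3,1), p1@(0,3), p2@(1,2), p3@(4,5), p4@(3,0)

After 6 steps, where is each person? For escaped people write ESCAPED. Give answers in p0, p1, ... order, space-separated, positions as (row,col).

Step 1: p0:(3,1)->(4,1) | p1:(0,3)->(1,3) | p2:(1,2)->(2,2) | p3:(4,5)->(4,4) | p4:(3,0)->(4,0)
Step 2: p0:(4,1)->(4,2) | p1:(1,3)->(2,3) | p2:(2,2)->(3,2) | p3:(4,4)->(4,3)->EXIT | p4:(4,0)->(4,1)
Step 3: p0:(4,2)->(4,3)->EXIT | p1:(2,3)->(3,3) | p2:(3,2)->(4,2) | p3:escaped | p4:(4,1)->(4,2)
Step 4: p0:escaped | p1:(3,3)->(4,3)->EXIT | p2:(4,2)->(4,3)->EXIT | p3:escaped | p4:(4,2)->(4,3)->EXIT

ESCAPED ESCAPED ESCAPED ESCAPED ESCAPED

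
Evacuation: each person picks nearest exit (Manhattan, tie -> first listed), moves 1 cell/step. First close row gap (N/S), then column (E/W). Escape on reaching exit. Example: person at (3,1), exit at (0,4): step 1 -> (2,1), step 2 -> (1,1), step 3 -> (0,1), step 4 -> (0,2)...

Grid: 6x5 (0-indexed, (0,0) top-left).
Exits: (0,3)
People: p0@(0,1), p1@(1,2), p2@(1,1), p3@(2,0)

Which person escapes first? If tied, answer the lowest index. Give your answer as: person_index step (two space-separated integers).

Step 1: p0:(0,1)->(0,2) | p1:(1,2)->(0,2) | p2:(1,1)->(0,1) | p3:(2,0)->(1,0)
Step 2: p0:(0,2)->(0,3)->EXIT | p1:(0,2)->(0,3)->EXIT | p2:(0,1)->(0,2) | p3:(1,0)->(0,0)
Step 3: p0:escaped | p1:escaped | p2:(0,2)->(0,3)->EXIT | p3:(0,0)->(0,1)
Step 4: p0:escaped | p1:escaped | p2:escaped | p3:(0,1)->(0,2)
Step 5: p0:escaped | p1:escaped | p2:escaped | p3:(0,2)->(0,3)->EXIT
Exit steps: [2, 2, 3, 5]
First to escape: p0 at step 2

Answer: 0 2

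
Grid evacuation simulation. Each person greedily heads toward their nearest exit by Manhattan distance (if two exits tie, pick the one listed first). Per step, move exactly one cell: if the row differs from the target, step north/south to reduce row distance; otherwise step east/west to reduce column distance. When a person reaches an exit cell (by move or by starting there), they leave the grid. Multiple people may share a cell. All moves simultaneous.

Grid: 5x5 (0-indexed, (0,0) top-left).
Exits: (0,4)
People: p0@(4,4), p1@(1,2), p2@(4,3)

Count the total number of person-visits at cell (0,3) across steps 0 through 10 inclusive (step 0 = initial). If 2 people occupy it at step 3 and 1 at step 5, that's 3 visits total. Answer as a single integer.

Step 0: p0@(4,4) p1@(1,2) p2@(4,3) -> at (0,3): 0 [-], cum=0
Step 1: p0@(3,4) p1@(0,2) p2@(3,3) -> at (0,3): 0 [-], cum=0
Step 2: p0@(2,4) p1@(0,3) p2@(2,3) -> at (0,3): 1 [p1], cum=1
Step 3: p0@(1,4) p1@ESC p2@(1,3) -> at (0,3): 0 [-], cum=1
Step 4: p0@ESC p1@ESC p2@(0,3) -> at (0,3): 1 [p2], cum=2
Step 5: p0@ESC p1@ESC p2@ESC -> at (0,3): 0 [-], cum=2
Total visits = 2

Answer: 2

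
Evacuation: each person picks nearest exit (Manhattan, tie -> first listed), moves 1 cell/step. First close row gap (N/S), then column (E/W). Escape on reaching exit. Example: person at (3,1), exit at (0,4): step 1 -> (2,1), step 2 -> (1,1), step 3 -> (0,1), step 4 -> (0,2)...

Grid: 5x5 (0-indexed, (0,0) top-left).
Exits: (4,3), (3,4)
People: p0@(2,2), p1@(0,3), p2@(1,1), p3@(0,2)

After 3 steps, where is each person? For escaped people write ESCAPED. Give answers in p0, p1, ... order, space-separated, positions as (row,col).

Step 1: p0:(2,2)->(3,2) | p1:(0,3)->(1,3) | p2:(1,1)->(2,1) | p3:(0,2)->(1,2)
Step 2: p0:(3,2)->(4,2) | p1:(1,3)->(2,3) | p2:(2,1)->(3,1) | p3:(1,2)->(2,2)
Step 3: p0:(4,2)->(4,3)->EXIT | p1:(2,3)->(3,3) | p2:(3,1)->(4,1) | p3:(2,2)->(3,2)

ESCAPED (3,3) (4,1) (3,2)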